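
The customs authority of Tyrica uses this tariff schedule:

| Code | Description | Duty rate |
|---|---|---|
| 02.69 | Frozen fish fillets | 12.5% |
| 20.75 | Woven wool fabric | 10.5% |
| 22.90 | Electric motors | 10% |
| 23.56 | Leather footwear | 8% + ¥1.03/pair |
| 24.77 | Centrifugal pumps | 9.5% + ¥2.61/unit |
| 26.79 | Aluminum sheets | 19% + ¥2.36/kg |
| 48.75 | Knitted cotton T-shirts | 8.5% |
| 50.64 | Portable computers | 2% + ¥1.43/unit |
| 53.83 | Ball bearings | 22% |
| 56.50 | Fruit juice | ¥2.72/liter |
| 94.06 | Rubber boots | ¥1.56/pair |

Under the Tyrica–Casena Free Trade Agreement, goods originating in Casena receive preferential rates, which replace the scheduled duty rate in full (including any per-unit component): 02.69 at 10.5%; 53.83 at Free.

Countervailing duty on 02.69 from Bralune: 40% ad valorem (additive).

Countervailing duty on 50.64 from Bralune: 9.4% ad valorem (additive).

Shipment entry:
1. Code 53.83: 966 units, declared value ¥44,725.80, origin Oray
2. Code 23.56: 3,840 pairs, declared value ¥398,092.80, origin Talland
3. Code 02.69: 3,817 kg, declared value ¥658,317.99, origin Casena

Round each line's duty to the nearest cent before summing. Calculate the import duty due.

¥114,765.69

Line 1 (53.83, Oray, 966 units, ¥44,725.80):
Base rate for 53.83 is 22%.
53.83 has an FTA preferential rate, but origin Oray is not Casena; base rate stands.
Duty = ¥44,725.80 × 22% = ¥9,839.68.
Line 2 (23.56, Talland, 3,840 pairs, ¥398,092.80):
Base rate for 23.56 is 8% + ¥1.03/pair.
Duty = ¥398,092.80 × 8% + 3,840 × ¥1.03 = ¥35,802.62.
Line 3 (02.69, Casena, 3,817 kg, ¥658,317.99):
Base rate for 02.69 is 12.5%.
Origin Casena qualifies under the Tyrica–Casena agreement and 02.69 is covered: preferential rate 10.5% applies instead.
The additional-duty order on 02.69 targets Bralune, not Casena; it does not apply.
Duty = ¥658,317.99 × 10.5% = ¥69,123.39.
Total = ¥9,839.68 + ¥35,802.62 + ¥69,123.39 = ¥114,765.69.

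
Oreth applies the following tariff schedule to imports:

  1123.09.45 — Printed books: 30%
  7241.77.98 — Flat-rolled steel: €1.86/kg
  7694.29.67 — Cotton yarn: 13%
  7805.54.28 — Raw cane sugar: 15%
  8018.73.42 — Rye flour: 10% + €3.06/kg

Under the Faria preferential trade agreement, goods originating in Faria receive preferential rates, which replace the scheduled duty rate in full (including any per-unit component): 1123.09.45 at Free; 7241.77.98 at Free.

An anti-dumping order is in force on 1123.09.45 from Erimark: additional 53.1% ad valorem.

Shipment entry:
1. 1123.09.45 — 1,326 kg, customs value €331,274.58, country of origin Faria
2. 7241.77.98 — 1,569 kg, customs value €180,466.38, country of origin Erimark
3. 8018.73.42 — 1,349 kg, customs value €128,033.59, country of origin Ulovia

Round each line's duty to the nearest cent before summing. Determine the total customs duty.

€19,849.64

Line 1 (1123.09.45, Faria, 1,326 kg, €331,274.58):
Base rate for 1123.09.45 is 30%.
Origin Faria qualifies under the Oreth–Faria agreement and 1123.09.45 is covered: preferential rate Free applies instead.
The additional-duty order on 1123.09.45 targets Erimark, not Faria; it does not apply.
Duty = €331,274.58 × 0% = €0.00.
Line 2 (7241.77.98, Erimark, 1,569 kg, €180,466.38):
Base rate for 7241.77.98 is €1.86/kg.
7241.77.98 has an FTA preferential rate, but origin Erimark is not Faria; base rate stands.
Duty = 1,569 × €1.86 = €2,918.34.
Line 3 (8018.73.42, Ulovia, 1,349 kg, €128,033.59):
Base rate for 8018.73.42 is 10% + €3.06/kg.
Duty = €128,033.59 × 10% + 1,349 × €3.06 = €16,931.30.
Total = €0.00 + €2,918.34 + €16,931.30 = €19,849.64.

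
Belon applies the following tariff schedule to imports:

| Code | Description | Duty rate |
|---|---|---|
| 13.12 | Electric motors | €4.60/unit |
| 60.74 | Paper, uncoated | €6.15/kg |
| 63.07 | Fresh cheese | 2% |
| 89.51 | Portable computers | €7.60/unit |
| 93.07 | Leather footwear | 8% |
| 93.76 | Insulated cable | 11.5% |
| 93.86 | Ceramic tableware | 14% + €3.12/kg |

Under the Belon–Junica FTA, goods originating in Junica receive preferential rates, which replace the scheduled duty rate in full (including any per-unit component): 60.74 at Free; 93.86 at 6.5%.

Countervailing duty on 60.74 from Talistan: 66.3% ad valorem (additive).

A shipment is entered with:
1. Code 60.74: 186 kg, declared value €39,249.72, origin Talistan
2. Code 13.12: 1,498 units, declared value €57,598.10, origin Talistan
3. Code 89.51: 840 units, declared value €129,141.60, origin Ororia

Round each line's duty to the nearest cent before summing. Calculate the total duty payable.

€40,441.26

Line 1 (60.74, Talistan, 186 kg, €39,249.72):
Base rate for 60.74 is €6.15/kg.
60.74 has an FTA preferential rate, but origin Talistan is not Junica; base rate stands.
Additional duty on 60.74 from Talistan: +66.3% ad valorem. Applied ad valorem rate = 66.3%.
Duty = €39,249.72 × 66.3% + 186 × €6.15 = €27,166.46.
Line 2 (13.12, Talistan, 1,498 units, €57,598.10):
Base rate for 13.12 is €4.60/unit.
Duty = 1,498 × €4.60 = €6,890.80.
Line 3 (89.51, Ororia, 840 units, €129,141.60):
Base rate for 89.51 is €7.60/unit.
Duty = 840 × €7.60 = €6,384.00.
Total = €27,166.46 + €6,890.80 + €6,384.00 = €40,441.26.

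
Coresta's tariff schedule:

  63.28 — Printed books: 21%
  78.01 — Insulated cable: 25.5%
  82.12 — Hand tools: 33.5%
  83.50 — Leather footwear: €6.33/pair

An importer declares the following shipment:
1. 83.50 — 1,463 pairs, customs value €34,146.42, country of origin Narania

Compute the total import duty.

€9,260.79

Line 1 (83.50, Narania, 1,463 pairs, €34,146.42):
Base rate for 83.50 is €6.33/pair.
Duty = 1,463 × €6.33 = €9,260.79.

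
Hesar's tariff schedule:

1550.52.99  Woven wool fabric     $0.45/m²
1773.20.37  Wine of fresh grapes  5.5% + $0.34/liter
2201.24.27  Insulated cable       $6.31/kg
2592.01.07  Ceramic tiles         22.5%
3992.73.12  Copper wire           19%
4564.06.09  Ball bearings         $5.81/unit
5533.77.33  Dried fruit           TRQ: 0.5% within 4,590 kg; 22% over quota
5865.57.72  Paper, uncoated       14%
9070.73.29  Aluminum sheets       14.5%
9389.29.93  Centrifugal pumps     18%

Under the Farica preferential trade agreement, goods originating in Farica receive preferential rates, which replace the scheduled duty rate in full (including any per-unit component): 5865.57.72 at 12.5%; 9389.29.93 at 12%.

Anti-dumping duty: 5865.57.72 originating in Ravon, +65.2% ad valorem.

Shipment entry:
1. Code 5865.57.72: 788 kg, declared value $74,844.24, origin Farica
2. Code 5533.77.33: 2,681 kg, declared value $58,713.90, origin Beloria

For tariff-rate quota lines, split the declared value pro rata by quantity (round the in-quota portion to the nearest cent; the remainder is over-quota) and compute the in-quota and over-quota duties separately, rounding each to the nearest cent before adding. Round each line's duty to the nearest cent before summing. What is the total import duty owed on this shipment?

Line 1 (5865.57.72, Farica, 788 kg, $74,844.24):
Base rate for 5865.57.72 is 14%.
Origin Farica qualifies under the Hesar–Farica agreement and 5865.57.72 is covered: preferential rate 12.5% applies instead.
The additional-duty order on 5865.57.72 targets Ravon, not Farica; it does not apply.
Duty = $74,844.24 × 12.5% = $9,355.53.
Line 2 (5533.77.33, Beloria, 2,681 kg, $58,713.90):
Code 5533.77.33 is under a tariff-rate quota (threshold 4,590 kg). Quantity 2,681 kg is within the quota, so the in-quota rate 0.5% applies to the full value.
Duty = $58,713.90 × 0.5% = $293.57.
Total = $9,355.53 + $293.57 = $9,649.10.

$9,649.10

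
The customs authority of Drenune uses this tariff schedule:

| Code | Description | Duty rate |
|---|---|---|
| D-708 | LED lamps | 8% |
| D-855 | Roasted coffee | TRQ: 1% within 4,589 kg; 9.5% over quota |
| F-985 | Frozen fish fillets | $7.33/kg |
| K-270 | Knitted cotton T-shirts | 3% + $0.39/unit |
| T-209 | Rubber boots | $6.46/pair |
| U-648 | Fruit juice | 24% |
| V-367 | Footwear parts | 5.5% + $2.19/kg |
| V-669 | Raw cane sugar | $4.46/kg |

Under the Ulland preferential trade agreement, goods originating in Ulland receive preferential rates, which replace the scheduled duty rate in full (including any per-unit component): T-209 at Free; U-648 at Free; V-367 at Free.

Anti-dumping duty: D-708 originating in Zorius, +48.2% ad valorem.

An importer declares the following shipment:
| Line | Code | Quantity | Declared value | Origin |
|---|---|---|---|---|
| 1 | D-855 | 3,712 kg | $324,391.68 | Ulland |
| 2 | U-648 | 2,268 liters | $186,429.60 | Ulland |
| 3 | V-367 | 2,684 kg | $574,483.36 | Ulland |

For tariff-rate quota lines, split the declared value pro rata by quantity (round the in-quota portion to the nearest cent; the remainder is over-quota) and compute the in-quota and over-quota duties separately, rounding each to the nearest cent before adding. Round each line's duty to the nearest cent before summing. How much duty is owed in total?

$3,243.92

Line 1 (D-855, Ulland, 3,712 kg, $324,391.68):
Code D-855 is under a tariff-rate quota (threshold 4,589 kg). Quantity 3,712 kg is within the quota, so the in-quota rate 1% applies to the full value.
Duty = $324,391.68 × 1% = $3,243.92.
Line 2 (U-648, Ulland, 2,268 liters, $186,429.60):
Base rate for U-648 is 24%.
Origin Ulland qualifies under the Drenune–Ulland agreement and U-648 is covered: preferential rate Free applies instead.
Duty = $186,429.60 × 0% = $0.00.
Line 3 (V-367, Ulland, 2,684 kg, $574,483.36):
Base rate for V-367 is 5.5% + $2.19/kg.
Origin Ulland qualifies under the Drenune–Ulland agreement and V-367 is covered: preferential rate Free applies instead.
Duty = $574,483.36 × 0% = $0.00.
Total = $3,243.92 + $0.00 + $0.00 = $3,243.92.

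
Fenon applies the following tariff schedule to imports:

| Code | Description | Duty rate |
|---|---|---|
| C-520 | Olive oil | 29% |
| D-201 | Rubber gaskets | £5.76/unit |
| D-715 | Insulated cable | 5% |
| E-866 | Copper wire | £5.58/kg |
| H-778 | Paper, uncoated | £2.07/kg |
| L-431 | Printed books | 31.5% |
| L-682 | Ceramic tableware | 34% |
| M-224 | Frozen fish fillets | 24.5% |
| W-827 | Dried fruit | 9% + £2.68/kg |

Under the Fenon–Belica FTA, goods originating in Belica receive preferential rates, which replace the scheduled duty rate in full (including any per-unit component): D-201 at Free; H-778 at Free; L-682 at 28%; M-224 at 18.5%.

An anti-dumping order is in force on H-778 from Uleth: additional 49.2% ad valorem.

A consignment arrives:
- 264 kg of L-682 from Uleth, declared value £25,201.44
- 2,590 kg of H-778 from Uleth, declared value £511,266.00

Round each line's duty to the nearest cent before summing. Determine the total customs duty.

Line 1 (L-682, Uleth, 264 kg, £25,201.44):
Base rate for L-682 is 34%.
L-682 has an FTA preferential rate, but origin Uleth is not Belica; base rate stands.
Duty = £25,201.44 × 34% = £8,568.49.
Line 2 (H-778, Uleth, 2,590 kg, £511,266.00):
Base rate for H-778 is £2.07/kg.
H-778 has an FTA preferential rate, but origin Uleth is not Belica; base rate stands.
Additional duty on H-778 from Uleth: +49.2% ad valorem. Applied ad valorem rate = 49.2%.
Duty = £511,266.00 × 49.2% + 2,590 × £2.07 = £256,904.17.
Total = £8,568.49 + £256,904.17 = £265,472.66.

£265,472.66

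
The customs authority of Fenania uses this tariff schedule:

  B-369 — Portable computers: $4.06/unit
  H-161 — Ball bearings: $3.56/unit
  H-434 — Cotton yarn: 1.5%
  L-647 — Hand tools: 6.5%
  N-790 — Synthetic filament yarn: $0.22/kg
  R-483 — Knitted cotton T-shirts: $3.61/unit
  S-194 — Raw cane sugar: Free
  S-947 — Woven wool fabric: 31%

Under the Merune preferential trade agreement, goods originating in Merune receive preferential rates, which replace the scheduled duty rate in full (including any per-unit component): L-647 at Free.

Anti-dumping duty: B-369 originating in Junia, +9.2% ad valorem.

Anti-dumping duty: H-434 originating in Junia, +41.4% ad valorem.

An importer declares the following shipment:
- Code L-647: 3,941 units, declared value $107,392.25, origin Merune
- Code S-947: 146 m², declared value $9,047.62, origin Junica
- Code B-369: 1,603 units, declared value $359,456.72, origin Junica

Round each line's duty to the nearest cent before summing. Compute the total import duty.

$9,312.94

Line 1 (L-647, Merune, 3,941 units, $107,392.25):
Base rate for L-647 is 6.5%.
Origin Merune qualifies under the Fenania–Merune agreement and L-647 is covered: preferential rate Free applies instead.
Duty = $107,392.25 × 0% = $0.00.
Line 2 (S-947, Junica, 146 m², $9,047.62):
Base rate for S-947 is 31%.
Duty = $9,047.62 × 31% = $2,804.76.
Line 3 (B-369, Junica, 1,603 units, $359,456.72):
Base rate for B-369 is $4.06/unit.
The additional-duty order on B-369 targets Junia, not Junica; it does not apply.
Duty = 1,603 × $4.06 = $6,508.18.
Total = $0.00 + $2,804.76 + $6,508.18 = $9,312.94.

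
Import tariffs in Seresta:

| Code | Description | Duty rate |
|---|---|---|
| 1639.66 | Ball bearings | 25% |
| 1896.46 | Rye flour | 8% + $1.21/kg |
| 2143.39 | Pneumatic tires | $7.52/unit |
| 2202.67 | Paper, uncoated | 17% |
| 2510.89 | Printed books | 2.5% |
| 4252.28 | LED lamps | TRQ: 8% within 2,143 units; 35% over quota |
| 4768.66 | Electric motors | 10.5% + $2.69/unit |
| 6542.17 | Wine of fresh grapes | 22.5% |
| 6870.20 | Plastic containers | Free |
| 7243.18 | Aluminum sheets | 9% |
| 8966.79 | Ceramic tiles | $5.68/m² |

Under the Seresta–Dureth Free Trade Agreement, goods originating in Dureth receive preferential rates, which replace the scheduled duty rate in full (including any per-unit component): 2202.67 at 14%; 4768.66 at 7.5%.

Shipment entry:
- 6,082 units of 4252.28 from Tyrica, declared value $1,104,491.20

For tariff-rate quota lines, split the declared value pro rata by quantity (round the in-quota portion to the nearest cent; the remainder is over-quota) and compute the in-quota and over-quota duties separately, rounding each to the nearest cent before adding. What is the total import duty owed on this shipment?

Line 1 (4252.28, Tyrica, 6,082 units, $1,104,491.20):
Code 4252.28 is under a tariff-rate quota (threshold 2,143 units). In-quota: 2,143 units at 8%; over-quota: 3,939 units at 35%.
Pro-rata value split: in-quota = $1,104,491.20 × 2,143/6,082 = $389,168.80; over-quota = $1,104,491.20 − $389,168.80 = $715,322.40.
In-quota duty = $389,168.80 × 8% = $31,133.50. Over-quota duty = $715,322.40 × 35% = $250,362.84.
Line duty = $31,133.50 + $250,362.84 = $281,496.34.

$281,496.34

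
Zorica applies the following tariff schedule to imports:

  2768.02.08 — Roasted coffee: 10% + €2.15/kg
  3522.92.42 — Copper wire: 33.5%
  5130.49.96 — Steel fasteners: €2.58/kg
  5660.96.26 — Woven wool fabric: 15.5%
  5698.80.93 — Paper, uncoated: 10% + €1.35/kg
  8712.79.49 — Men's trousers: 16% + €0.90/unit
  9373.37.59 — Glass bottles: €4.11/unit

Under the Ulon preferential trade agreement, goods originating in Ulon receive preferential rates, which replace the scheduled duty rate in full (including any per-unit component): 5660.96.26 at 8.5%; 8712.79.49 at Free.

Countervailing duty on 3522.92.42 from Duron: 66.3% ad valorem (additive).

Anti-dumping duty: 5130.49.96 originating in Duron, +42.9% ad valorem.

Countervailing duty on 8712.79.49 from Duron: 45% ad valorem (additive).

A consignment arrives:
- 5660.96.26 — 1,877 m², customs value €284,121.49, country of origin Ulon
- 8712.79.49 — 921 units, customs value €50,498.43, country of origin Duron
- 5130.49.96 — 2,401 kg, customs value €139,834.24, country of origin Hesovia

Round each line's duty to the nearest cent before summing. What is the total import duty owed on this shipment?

€61,977.85

Line 1 (5660.96.26, Ulon, 1,877 m², €284,121.49):
Base rate for 5660.96.26 is 15.5%.
Origin Ulon qualifies under the Zorica–Ulon agreement and 5660.96.26 is covered: preferential rate 8.5% applies instead.
Duty = €284,121.49 × 8.5% = €24,150.33.
Line 2 (8712.79.49, Duron, 921 units, €50,498.43):
Base rate for 8712.79.49 is 16% + €0.90/unit.
8712.79.49 has an FTA preferential rate, but origin Duron is not Ulon; base rate stands.
Additional duty on 8712.79.49 from Duron: +45%. Applied ad valorem rate: 16% + 45% = 61%.
Duty = €50,498.43 × 61% + 921 × €0.90 = €31,632.94.
Line 3 (5130.49.96, Hesovia, 2,401 kg, €139,834.24):
Base rate for 5130.49.96 is €2.58/kg.
The additional-duty order on 5130.49.96 targets Duron, not Hesovia; it does not apply.
Duty = 2,401 × €2.58 = €6,194.58.
Total = €24,150.33 + €31,632.94 + €6,194.58 = €61,977.85.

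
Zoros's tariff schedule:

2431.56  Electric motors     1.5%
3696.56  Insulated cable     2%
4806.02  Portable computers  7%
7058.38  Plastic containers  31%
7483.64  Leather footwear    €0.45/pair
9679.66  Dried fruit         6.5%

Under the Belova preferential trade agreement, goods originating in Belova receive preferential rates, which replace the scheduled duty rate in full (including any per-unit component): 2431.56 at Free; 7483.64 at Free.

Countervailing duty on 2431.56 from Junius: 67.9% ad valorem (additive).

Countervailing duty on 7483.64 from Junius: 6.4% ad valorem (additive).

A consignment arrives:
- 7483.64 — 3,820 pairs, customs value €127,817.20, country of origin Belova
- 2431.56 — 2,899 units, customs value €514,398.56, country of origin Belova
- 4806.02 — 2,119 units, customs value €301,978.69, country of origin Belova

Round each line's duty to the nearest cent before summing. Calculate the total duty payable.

Line 1 (7483.64, Belova, 3,820 pairs, €127,817.20):
Base rate for 7483.64 is €0.45/pair.
Origin Belova qualifies under the Zoros–Belova agreement and 7483.64 is covered: preferential rate Free applies instead.
The additional-duty order on 7483.64 targets Junius, not Belova; it does not apply.
Duty = €127,817.20 × 0% = €0.00.
Line 2 (2431.56, Belova, 2,899 units, €514,398.56):
Base rate for 2431.56 is 1.5%.
Origin Belova qualifies under the Zoros–Belova agreement and 2431.56 is covered: preferential rate Free applies instead.
The additional-duty order on 2431.56 targets Junius, not Belova; it does not apply.
Duty = €514,398.56 × 0% = €0.00.
Line 3 (4806.02, Belova, 2,119 units, €301,978.69):
Base rate for 4806.02 is 7%.
Origin Belova is the FTA partner but 4806.02 is not on the preference list; base rate stands.
Duty = €301,978.69 × 7% = €21,138.51.
Total = €0.00 + €0.00 + €21,138.51 = €21,138.51.

€21,138.51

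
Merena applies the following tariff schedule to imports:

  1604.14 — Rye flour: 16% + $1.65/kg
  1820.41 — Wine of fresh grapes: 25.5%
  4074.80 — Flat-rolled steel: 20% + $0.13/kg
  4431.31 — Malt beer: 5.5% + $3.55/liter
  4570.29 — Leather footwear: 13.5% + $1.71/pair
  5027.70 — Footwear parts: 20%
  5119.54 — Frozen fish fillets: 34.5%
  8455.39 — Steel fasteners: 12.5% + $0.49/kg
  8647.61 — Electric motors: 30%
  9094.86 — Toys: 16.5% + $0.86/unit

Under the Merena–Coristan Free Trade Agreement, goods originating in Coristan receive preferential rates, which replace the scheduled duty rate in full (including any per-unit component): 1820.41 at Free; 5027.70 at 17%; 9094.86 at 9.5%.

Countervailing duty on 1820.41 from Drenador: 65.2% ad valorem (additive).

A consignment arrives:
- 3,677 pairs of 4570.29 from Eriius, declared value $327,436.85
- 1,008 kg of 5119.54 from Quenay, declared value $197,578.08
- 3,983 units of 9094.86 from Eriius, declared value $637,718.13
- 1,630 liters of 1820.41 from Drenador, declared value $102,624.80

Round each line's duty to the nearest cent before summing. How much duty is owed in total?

$320,385.64

Line 1 (4570.29, Eriius, 3,677 pairs, $327,436.85):
Base rate for 4570.29 is 13.5% + $1.71/pair.
Duty = $327,436.85 × 13.5% + 3,677 × $1.71 = $50,491.64.
Line 2 (5119.54, Quenay, 1,008 kg, $197,578.08):
Base rate for 5119.54 is 34.5%.
Duty = $197,578.08 × 34.5% = $68,164.44.
Line 3 (9094.86, Eriius, 3,983 units, $637,718.13):
Base rate for 9094.86 is 16.5% + $0.86/unit.
9094.86 has an FTA preferential rate, but origin Eriius is not Coristan; base rate stands.
Duty = $637,718.13 × 16.5% + 3,983 × $0.86 = $108,648.87.
Line 4 (1820.41, Drenador, 1,630 liters, $102,624.80):
Base rate for 1820.41 is 25.5%.
1820.41 has an FTA preferential rate, but origin Drenador is not Coristan; base rate stands.
Additional duty on 1820.41 from Drenador: +65.2%. Applied ad valorem rate: 25.5% + 65.2% = 90.7%.
Duty = $102,624.80 × 90.7% = $93,080.69.
Total = $50,491.64 + $68,164.44 + $108,648.87 + $93,080.69 = $320,385.64.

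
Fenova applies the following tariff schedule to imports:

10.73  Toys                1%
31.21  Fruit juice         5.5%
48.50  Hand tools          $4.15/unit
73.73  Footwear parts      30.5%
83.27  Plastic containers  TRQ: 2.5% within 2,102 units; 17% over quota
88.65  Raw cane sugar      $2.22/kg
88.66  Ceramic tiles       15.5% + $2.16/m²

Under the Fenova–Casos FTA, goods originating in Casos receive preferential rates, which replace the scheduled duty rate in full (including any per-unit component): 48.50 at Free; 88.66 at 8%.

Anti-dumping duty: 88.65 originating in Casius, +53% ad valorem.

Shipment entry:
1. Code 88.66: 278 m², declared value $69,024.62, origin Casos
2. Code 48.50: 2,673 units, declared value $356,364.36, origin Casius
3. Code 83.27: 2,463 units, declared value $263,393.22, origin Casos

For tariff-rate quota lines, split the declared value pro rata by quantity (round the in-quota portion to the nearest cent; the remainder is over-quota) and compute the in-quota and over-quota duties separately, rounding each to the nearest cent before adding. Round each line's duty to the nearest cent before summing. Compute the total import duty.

$28,797.53

Line 1 (88.66, Casos, 278 m², $69,024.62):
Base rate for 88.66 is 15.5% + $2.16/m².
Origin Casos qualifies under the Fenova–Casos agreement and 88.66 is covered: preferential rate 8% applies instead.
Duty = $69,024.62 × 8% = $5,521.97.
Line 2 (48.50, Casius, 2,673 units, $356,364.36):
Base rate for 48.50 is $4.15/unit.
48.50 has an FTA preferential rate, but origin Casius is not Casos; base rate stands.
Duty = 2,673 × $4.15 = $11,092.95.
Line 3 (83.27, Casos, 2,463 units, $263,393.22):
Code 83.27 is under a tariff-rate quota (threshold 2,102 units). In-quota: 2,102 units at 2.5%; over-quota: 361 units at 17%.
Pro-rata value split: in-quota = $263,393.22 × 2,102/2,463 = $224,787.88; over-quota = $263,393.22 − $224,787.88 = $38,605.34.
In-quota duty = $224,787.88 × 2.5% = $5,619.70. Over-quota duty = $38,605.34 × 17% = $6,562.91.
Line duty = $5,619.70 + $6,562.91 = $12,182.61.
Total = $5,521.97 + $11,092.95 + $12,182.61 = $28,797.53.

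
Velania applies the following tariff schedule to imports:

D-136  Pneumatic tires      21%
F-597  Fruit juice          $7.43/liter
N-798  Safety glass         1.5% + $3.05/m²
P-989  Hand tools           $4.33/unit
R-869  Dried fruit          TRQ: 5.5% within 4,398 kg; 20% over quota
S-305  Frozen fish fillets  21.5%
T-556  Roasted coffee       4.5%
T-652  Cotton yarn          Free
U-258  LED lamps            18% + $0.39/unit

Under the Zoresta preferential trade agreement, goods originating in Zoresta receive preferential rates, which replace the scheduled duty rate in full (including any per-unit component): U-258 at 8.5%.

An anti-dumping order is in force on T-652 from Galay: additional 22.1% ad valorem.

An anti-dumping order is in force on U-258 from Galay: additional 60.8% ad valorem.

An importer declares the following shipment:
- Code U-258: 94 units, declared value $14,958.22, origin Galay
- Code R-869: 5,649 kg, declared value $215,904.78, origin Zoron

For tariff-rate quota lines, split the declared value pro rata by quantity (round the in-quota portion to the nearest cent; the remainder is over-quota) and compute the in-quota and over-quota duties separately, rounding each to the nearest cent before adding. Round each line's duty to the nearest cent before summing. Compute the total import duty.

$30,631.42

Line 1 (U-258, Galay, 94 units, $14,958.22):
Base rate for U-258 is 18% + $0.39/unit.
U-258 has an FTA preferential rate, but origin Galay is not Zoresta; base rate stands.
Additional duty on U-258 from Galay: +60.8%. Applied ad valorem rate: 18% + 60.8% = 78.8%.
Duty = $14,958.22 × 78.8% + 94 × $0.39 = $11,823.74.
Line 2 (R-869, Zoron, 5,649 kg, $215,904.78):
Code R-869 is under a tariff-rate quota (threshold 4,398 kg). In-quota: 4,398 kg at 5.5%; over-quota: 1,251 kg at 20%.
Pro-rata value split: in-quota = $215,904.78 × 4,398/5,649 = $168,091.56; over-quota = $215,904.78 − $168,091.56 = $47,813.22.
In-quota duty = $168,091.56 × 5.5% = $9,245.04. Over-quota duty = $47,813.22 × 20% = $9,562.64.
Line duty = $9,245.04 + $9,562.64 = $18,807.68.
Total = $11,823.74 + $18,807.68 = $30,631.42.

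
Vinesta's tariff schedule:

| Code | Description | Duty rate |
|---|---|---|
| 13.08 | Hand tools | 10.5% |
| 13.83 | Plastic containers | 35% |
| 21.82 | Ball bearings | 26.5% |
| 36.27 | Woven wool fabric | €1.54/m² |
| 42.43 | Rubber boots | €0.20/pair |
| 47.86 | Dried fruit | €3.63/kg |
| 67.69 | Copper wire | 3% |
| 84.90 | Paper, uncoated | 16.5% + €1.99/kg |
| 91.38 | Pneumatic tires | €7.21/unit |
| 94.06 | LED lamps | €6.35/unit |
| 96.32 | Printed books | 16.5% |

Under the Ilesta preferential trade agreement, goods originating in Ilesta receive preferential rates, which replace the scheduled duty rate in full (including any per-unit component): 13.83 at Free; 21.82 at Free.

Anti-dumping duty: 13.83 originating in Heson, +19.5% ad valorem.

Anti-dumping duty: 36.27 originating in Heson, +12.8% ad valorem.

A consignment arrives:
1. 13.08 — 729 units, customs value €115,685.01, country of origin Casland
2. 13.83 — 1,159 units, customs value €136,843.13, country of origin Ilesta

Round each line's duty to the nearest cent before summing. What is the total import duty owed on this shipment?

€12,146.93

Line 1 (13.08, Casland, 729 units, €115,685.01):
Base rate for 13.08 is 10.5%.
Duty = €115,685.01 × 10.5% = €12,146.93.
Line 2 (13.83, Ilesta, 1,159 units, €136,843.13):
Base rate for 13.83 is 35%.
Origin Ilesta qualifies under the Vinesta–Ilesta agreement and 13.83 is covered: preferential rate Free applies instead.
The additional-duty order on 13.83 targets Heson, not Ilesta; it does not apply.
Duty = €136,843.13 × 0% = €0.00.
Total = €12,146.93 + €0.00 = €12,146.93.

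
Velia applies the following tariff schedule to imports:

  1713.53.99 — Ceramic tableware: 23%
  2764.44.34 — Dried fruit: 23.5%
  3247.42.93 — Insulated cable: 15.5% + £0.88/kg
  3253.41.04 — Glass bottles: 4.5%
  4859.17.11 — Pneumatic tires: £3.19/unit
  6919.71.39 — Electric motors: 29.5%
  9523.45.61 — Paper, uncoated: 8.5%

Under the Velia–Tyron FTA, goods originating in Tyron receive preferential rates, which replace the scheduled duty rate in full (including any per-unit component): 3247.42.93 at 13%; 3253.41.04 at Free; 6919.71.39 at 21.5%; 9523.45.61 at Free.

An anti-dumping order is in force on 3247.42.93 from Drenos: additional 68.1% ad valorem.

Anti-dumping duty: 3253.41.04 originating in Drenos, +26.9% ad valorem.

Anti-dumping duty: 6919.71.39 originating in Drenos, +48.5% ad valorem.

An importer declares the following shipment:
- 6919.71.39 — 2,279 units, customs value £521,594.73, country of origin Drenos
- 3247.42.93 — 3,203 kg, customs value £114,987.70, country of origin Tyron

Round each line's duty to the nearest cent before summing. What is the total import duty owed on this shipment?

£421,792.29

Line 1 (6919.71.39, Drenos, 2,279 units, £521,594.73):
Base rate for 6919.71.39 is 29.5%.
6919.71.39 has an FTA preferential rate, but origin Drenos is not Tyron; base rate stands.
Additional duty on 6919.71.39 from Drenos: +48.5%. Applied ad valorem rate: 29.5% + 48.5% = 78%.
Duty = £521,594.73 × 78% = £406,843.89.
Line 2 (3247.42.93, Tyron, 3,203 kg, £114,987.70):
Base rate for 3247.42.93 is 15.5% + £0.88/kg.
Origin Tyron qualifies under the Velia–Tyron agreement and 3247.42.93 is covered: preferential rate 13% applies instead.
The additional-duty order on 3247.42.93 targets Drenos, not Tyron; it does not apply.
Duty = £114,987.70 × 13% = £14,948.40.
Total = £406,843.89 + £14,948.40 = £421,792.29.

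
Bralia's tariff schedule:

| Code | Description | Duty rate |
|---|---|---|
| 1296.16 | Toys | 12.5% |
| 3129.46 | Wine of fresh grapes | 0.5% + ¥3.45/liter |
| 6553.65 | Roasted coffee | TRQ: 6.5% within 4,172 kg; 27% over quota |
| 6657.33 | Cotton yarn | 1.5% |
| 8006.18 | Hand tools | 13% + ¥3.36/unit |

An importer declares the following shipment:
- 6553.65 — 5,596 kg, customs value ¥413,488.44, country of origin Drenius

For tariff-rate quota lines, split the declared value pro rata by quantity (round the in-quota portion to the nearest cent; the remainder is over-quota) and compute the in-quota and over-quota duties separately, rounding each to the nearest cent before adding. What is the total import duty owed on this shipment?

Line 1 (6553.65, Drenius, 5,596 kg, ¥413,488.44):
Code 6553.65 is under a tariff-rate quota (threshold 4,172 kg). In-quota: 4,172 kg at 6.5%; over-quota: 1,424 kg at 27%.
Pro-rata value split: in-quota = ¥413,488.44 × 4,172/5,596 = ¥308,269.08; over-quota = ¥413,488.44 − ¥308,269.08 = ¥105,219.36.
In-quota duty = ¥308,269.08 × 6.5% = ¥20,037.49. Over-quota duty = ¥105,219.36 × 27% = ¥28,409.23.
Line duty = ¥20,037.49 + ¥28,409.23 = ¥48,446.72.

¥48,446.72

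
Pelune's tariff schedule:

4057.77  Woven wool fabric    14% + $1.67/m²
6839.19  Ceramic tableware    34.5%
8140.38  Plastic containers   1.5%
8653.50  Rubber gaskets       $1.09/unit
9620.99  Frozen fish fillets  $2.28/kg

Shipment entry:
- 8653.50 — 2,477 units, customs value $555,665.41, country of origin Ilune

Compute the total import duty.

Line 1 (8653.50, Ilune, 2,477 units, $555,665.41):
Base rate for 8653.50 is $1.09/unit.
Duty = 2,477 × $1.09 = $2,699.93.

$2,699.93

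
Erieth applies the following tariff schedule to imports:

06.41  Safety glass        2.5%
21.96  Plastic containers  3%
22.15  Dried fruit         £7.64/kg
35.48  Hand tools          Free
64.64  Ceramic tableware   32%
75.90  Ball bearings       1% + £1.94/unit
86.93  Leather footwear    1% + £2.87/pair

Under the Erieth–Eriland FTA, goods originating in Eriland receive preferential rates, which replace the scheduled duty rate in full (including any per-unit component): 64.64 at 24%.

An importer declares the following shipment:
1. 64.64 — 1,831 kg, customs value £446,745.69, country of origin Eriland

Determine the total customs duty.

Line 1 (64.64, Eriland, 1,831 kg, £446,745.69):
Base rate for 64.64 is 32%.
Origin Eriland qualifies under the Erieth–Eriland agreement and 64.64 is covered: preferential rate 24% applies instead.
Duty = £446,745.69 × 24% = £107,218.97.

£107,218.97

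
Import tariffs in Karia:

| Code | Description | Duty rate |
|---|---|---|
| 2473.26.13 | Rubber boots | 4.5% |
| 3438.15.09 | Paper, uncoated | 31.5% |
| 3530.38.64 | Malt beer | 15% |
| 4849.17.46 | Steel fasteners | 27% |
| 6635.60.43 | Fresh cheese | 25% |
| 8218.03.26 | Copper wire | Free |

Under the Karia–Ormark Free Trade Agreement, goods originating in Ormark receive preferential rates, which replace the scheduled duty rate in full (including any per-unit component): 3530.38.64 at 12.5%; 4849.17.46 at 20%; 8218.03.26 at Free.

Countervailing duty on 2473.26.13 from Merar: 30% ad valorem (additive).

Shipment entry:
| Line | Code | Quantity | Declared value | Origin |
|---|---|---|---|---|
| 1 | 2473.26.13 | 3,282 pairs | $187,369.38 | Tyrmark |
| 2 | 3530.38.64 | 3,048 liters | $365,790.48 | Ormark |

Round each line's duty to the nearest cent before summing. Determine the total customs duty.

$54,155.43

Line 1 (2473.26.13, Tyrmark, 3,282 pairs, $187,369.38):
Base rate for 2473.26.13 is 4.5%.
The additional-duty order on 2473.26.13 targets Merar, not Tyrmark; it does not apply.
Duty = $187,369.38 × 4.5% = $8,431.62.
Line 2 (3530.38.64, Ormark, 3,048 liters, $365,790.48):
Base rate for 3530.38.64 is 15%.
Origin Ormark qualifies under the Karia–Ormark agreement and 3530.38.64 is covered: preferential rate 12.5% applies instead.
Duty = $365,790.48 × 12.5% = $45,723.81.
Total = $8,431.62 + $45,723.81 = $54,155.43.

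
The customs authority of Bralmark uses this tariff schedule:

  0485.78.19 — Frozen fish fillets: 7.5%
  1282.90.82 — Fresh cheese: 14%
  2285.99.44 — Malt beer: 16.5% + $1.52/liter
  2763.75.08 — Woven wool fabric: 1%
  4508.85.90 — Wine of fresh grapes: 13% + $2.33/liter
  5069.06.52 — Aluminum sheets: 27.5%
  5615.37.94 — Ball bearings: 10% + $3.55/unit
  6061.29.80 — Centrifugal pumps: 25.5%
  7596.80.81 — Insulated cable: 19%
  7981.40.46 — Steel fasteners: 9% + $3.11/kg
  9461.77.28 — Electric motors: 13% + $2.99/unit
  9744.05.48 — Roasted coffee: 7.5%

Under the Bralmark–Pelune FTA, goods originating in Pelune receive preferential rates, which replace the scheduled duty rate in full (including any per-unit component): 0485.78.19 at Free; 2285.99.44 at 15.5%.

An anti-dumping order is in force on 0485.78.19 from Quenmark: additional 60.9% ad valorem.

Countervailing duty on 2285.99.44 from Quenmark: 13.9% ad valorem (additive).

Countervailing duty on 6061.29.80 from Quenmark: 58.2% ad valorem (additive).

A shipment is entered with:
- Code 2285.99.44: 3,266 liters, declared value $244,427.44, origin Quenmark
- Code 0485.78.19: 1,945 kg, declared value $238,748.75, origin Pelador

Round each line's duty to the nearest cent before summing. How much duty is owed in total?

$97,176.42

Line 1 (2285.99.44, Quenmark, 3,266 liters, $244,427.44):
Base rate for 2285.99.44 is 16.5% + $1.52/liter.
2285.99.44 has an FTA preferential rate, but origin Quenmark is not Pelune; base rate stands.
Additional duty on 2285.99.44 from Quenmark: +13.9%. Applied ad valorem rate: 16.5% + 13.9% = 30.4%.
Duty = $244,427.44 × 30.4% + 3,266 × $1.52 = $79,270.26.
Line 2 (0485.78.19, Pelador, 1,945 kg, $238,748.75):
Base rate for 0485.78.19 is 7.5%.
0485.78.19 has an FTA preferential rate, but origin Pelador is not Pelune; base rate stands.
The additional-duty order on 0485.78.19 targets Quenmark, not Pelador; it does not apply.
Duty = $238,748.75 × 7.5% = $17,906.16.
Total = $79,270.26 + $17,906.16 = $97,176.42.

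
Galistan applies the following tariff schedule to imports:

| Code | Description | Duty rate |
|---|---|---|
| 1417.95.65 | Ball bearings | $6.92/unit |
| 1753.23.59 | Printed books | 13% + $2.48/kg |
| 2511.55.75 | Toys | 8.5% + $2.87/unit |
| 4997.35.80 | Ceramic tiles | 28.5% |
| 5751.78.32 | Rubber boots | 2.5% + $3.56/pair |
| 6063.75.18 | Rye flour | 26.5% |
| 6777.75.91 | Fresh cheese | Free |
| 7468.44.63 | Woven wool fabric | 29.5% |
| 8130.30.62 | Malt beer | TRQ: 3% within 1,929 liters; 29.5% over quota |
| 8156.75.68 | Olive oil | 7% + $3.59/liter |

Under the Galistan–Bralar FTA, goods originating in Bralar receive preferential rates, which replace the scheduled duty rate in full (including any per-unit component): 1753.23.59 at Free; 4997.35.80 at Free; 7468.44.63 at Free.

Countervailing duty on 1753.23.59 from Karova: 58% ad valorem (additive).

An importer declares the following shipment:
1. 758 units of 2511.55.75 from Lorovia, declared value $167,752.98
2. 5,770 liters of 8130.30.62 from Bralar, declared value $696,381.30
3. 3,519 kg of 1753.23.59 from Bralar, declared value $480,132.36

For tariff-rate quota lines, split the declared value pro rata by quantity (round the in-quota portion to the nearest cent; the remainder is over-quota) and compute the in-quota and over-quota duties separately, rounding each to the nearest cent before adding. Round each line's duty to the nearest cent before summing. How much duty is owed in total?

Line 1 (2511.55.75, Lorovia, 758 units, $167,752.98):
Base rate for 2511.55.75 is 8.5% + $2.87/unit.
Duty = $167,752.98 × 8.5% + 758 × $2.87 = $16,434.46.
Line 2 (8130.30.62, Bralar, 5,770 liters, $696,381.30):
Code 8130.30.62 is under a tariff-rate quota (threshold 1,929 liters). In-quota: 1,929 liters at 3%; over-quota: 3,841 liters at 29.5%.
Pro-rata value split: in-quota = $696,381.30 × 1,929/5,770 = $232,811.01; over-quota = $696,381.30 − $232,811.01 = $463,570.29.
In-quota duty = $232,811.01 × 3% = $6,984.33. Over-quota duty = $463,570.29 × 29.5% = $136,753.24.
Line duty = $6,984.33 + $136,753.24 = $143,737.57.
Line 3 (1753.23.59, Bralar, 3,519 kg, $480,132.36):
Base rate for 1753.23.59 is 13% + $2.48/kg.
Origin Bralar qualifies under the Galistan–Bralar agreement and 1753.23.59 is covered: preferential rate Free applies instead.
The additional-duty order on 1753.23.59 targets Karova, not Bralar; it does not apply.
Duty = $480,132.36 × 0% = $0.00.
Total = $16,434.46 + $143,737.57 + $0.00 = $160,172.03.

$160,172.03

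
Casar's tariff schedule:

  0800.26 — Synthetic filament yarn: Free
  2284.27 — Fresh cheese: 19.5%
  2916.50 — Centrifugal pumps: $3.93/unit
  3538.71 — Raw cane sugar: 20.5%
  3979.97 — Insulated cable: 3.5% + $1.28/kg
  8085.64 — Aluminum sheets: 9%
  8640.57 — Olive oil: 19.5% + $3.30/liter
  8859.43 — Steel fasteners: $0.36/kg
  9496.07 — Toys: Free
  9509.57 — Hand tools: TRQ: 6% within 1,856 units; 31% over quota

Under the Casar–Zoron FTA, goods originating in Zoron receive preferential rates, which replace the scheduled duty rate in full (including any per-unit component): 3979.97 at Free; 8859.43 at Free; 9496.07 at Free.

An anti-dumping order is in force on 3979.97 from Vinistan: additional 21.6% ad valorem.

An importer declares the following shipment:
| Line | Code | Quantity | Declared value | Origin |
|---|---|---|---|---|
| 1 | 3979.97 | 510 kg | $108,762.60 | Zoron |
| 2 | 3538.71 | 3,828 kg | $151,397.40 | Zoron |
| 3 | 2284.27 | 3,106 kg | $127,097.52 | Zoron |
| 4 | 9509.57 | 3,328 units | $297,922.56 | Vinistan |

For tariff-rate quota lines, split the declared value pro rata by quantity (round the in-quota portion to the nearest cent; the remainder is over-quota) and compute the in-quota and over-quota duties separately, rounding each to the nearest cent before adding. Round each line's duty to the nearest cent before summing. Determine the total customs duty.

$106,639.21

Line 1 (3979.97, Zoron, 510 kg, $108,762.60):
Base rate for 3979.97 is 3.5% + $1.28/kg.
Origin Zoron qualifies under the Casar–Zoron agreement and 3979.97 is covered: preferential rate Free applies instead.
The additional-duty order on 3979.97 targets Vinistan, not Zoron; it does not apply.
Duty = $108,762.60 × 0% = $0.00.
Line 2 (3538.71, Zoron, 3,828 kg, $151,397.40):
Base rate for 3538.71 is 20.5%.
Origin Zoron is the FTA partner but 3538.71 is not on the preference list; base rate stands.
Duty = $151,397.40 × 20.5% = $31,036.47.
Line 3 (2284.27, Zoron, 3,106 kg, $127,097.52):
Base rate for 2284.27 is 19.5%.
Origin Zoron is the FTA partner but 2284.27 is not on the preference list; base rate stands.
Duty = $127,097.52 × 19.5% = $24,784.02.
Line 4 (9509.57, Vinistan, 3,328 units, $297,922.56):
Code 9509.57 is under a tariff-rate quota (threshold 1,856 units). In-quota: 1,856 units at 6%; over-quota: 1,472 units at 31%.
Pro-rata value split: in-quota = $297,922.56 × 1,856/3,328 = $166,149.12; over-quota = $297,922.56 − $166,149.12 = $131,773.44.
In-quota duty = $166,149.12 × 6% = $9,968.95. Over-quota duty = $131,773.44 × 31% = $40,849.77.
Line duty = $9,968.95 + $40,849.77 = $50,818.72.
Total = $0.00 + $31,036.47 + $24,784.02 + $50,818.72 = $106,639.21.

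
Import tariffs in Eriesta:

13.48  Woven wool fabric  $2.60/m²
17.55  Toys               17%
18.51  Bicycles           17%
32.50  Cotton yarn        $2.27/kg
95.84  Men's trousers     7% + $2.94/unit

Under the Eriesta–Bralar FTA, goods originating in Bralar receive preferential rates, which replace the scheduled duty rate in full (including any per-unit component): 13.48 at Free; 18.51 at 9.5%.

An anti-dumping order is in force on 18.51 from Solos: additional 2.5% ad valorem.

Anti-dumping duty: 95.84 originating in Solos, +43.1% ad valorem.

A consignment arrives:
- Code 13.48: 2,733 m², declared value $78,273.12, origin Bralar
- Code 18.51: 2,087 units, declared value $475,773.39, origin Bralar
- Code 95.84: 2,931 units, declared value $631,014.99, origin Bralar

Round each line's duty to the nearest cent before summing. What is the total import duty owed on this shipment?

$97,986.66

Line 1 (13.48, Bralar, 2,733 m², $78,273.12):
Base rate for 13.48 is $2.60/m².
Origin Bralar qualifies under the Eriesta–Bralar agreement and 13.48 is covered: preferential rate Free applies instead.
Duty = $78,273.12 × 0% = $0.00.
Line 2 (18.51, Bralar, 2,087 units, $475,773.39):
Base rate for 18.51 is 17%.
Origin Bralar qualifies under the Eriesta–Bralar agreement and 18.51 is covered: preferential rate 9.5% applies instead.
The additional-duty order on 18.51 targets Solos, not Bralar; it does not apply.
Duty = $475,773.39 × 9.5% = $45,198.47.
Line 3 (95.84, Bralar, 2,931 units, $631,014.99):
Base rate for 95.84 is 7% + $2.94/unit.
Origin Bralar is the FTA partner but 95.84 is not on the preference list; base rate stands.
The additional-duty order on 95.84 targets Solos, not Bralar; it does not apply.
Duty = $631,014.99 × 7% + 2,931 × $2.94 = $52,788.19.
Total = $0.00 + $45,198.47 + $52,788.19 = $97,986.66.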